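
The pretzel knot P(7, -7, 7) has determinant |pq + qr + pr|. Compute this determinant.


Step 1: Compute pq + qr + pr.
pq = 7*(-7) = -49
qr = (-7)*7 = -49
pr = 7*7 = 49
pq + qr + pr = -49 + (-49) + 49 = -49
Step 2: Take absolute value.
det(P(7,-7,7)) = |-49| = 49

49


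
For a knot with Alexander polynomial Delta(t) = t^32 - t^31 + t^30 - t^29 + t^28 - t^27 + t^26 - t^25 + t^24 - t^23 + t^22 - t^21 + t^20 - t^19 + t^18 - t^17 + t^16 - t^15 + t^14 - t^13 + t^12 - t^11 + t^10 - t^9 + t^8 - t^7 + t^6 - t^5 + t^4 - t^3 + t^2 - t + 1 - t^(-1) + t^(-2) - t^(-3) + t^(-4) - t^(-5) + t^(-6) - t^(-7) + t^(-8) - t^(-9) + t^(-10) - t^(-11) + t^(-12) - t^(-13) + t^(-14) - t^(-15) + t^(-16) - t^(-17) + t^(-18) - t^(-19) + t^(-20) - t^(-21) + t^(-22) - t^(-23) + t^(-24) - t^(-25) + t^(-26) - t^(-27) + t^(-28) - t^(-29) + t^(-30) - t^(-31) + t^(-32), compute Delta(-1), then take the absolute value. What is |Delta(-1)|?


Step 1: The polynomial has 65 terms with alternating signs, exponents from 32 down to -32.
Step 2: Substitute t = -1. The i-th term has coefficient (-1)^i and exponent (m-i),
  so its value is (-1)^i * (-1)^(m-i) = (-1)^m = 1 for every i.
Step 3: All 65 terms equal 1, so Delta(-1) = 65 * (1) = 65
Step 4: |Delta(-1)| = 65

65


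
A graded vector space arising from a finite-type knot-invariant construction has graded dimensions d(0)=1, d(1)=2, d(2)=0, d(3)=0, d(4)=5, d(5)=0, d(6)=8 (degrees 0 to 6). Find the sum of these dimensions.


Total dimension = d(0) + d(1) + ... + d(6)
= 1 + 2 + 0 + 0 + 5 + 0 + 8
= 16

16


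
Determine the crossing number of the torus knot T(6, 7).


For a torus knot T(p, q) with gcd(p,q)=1,
the crossing number is min(p*(q-1), q*(p-1)).
p*(q-1) = 6*6 = 36
q*(p-1) = 7*5 = 35
min(36, 35) = 35

35


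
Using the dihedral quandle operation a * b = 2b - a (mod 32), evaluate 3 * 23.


3 * 23 = 2*23 - 3 mod 32
= 46 - 3 mod 32
= 43 mod 32 = 11

11


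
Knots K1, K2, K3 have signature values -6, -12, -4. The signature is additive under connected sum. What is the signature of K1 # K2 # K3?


The signature is additive under connected sum.
signature(K1 # K2 # K3) = (-6) + (-12) + (-4)
= -22

-22


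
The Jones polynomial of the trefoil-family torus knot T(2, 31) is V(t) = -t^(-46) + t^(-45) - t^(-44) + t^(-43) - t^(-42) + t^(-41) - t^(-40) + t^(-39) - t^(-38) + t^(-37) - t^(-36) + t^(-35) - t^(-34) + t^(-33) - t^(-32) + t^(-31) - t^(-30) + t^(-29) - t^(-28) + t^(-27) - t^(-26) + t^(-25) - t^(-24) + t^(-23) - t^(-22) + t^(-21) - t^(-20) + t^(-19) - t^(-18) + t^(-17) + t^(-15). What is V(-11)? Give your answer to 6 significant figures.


Substituting t = -11 into V(t) = -t^(-46) + t^(-45) - t^(-44) + t^(-43) - t^(-42) + t^(-41) - t^(-40) + t^(-39) - t^(-38) + t^(-37) - t^(-36) + t^(-35) - t^(-34) + t^(-33) - t^(-32) + t^(-31) - t^(-30) + t^(-29) - t^(-28) + t^(-27) - t^(-26) + t^(-25) - t^(-24) + t^(-23) - t^(-22) + t^(-21) - t^(-20) + t^(-19) - t^(-18) + t^(-17) + t^(-15):
  (-)t^(-46) = -1.2472e-48
  (+)t^(-45) = -1.37192e-47
  (-)t^(-44) = -1.50911e-46
  (+)t^(-43) = -1.66002e-45
  (-)t^(-42) = -1.82603e-44
  (+)t^(-41) = -2.00863e-43
  (-)t^(-40) = -2.20949e-42
  (+)t^(-39) = -2.43044e-41
  (-)t^(-38) = -2.67349e-40
  (+)t^(-37) = -2.94083e-39
  (-)t^(-36) = -3.23492e-38
  (+)t^(-35) = -3.55841e-37
  (-)t^(-34) = -3.91425e-36
  (+)t^(-33) = -4.30568e-35
  (-)t^(-32) = -4.73624e-34
  (+)t^(-31) = -5.20987e-33
  (-)t^(-30) = -5.73086e-32
  (+)t^(-29) = -6.30394e-31
  (-)t^(-28) = -6.93433e-30
  (+)t^(-27) = -7.62777e-29
  (-)t^(-26) = -8.39055e-28
  (+)t^(-25) = -9.2296e-27
  (-)t^(-24) = -1.01526e-25
  (+)t^(-23) = -1.11678e-24
  (-)t^(-22) = -1.22846e-23
  (+)t^(-21) = -1.35131e-22
  (-)t^(-20) = -1.48644e-21
  (+)t^(-19) = -1.63508e-20
  (-)t^(-18) = -1.79859e-19
  (+)t^(-17) = -1.97845e-18
  (+)t^(-15) = -2.39392e-16
Sum = (-1.2472e-48) + (-1.37192e-47) + (-1.50911e-46) + (-1.66002e-45) + (-1.82603e-44) + (-2.00863e-43) + (-2.20949e-42) + (-2.43044e-41) + (-2.67349e-40) + (-2.94083e-39) + (-3.23492e-38) + (-3.55841e-37) + (-3.91425e-36) + (-4.30568e-35) + (-4.73624e-34) + (-5.20987e-33) + (-5.73086e-32) + (-6.30394e-31) + (-6.93433e-30) + (-7.62777e-29) + (-8.39055e-28) + (-9.2296e-27) + (-1.01526e-25) + (-1.11678e-24) + (-1.22846e-23) + (-1.35131e-22) + (-1.48644e-21) + (-1.63508e-20) + (-1.79859e-19) + (-1.97845e-18) + (-2.39392e-16)
= -2.415683407e-16
Rounded to 6 significant figures: -2.41568e-16

-2.41568e-16


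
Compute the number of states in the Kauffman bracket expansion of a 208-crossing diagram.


Each crossing contributes 2 choices (A-smoothing or B-smoothing).
Total states = 2^208 = 411376139330301510538742295639337626245683966408394965837152256

411376139330301510538742295639337626245683966408394965837152256


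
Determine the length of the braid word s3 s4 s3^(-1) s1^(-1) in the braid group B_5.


The word length counts the number of generators (including inverses).
Listing each generator: s3, s4, s3^(-1), s1^(-1)
There are 4 generators in this braid word.

4


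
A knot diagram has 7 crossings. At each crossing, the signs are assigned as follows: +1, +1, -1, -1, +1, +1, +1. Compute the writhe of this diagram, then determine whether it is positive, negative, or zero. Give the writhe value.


Step 1: Count positive crossings (+1).
Positive crossings: 5
Step 2: Count negative crossings (-1).
Negative crossings: 2
Step 3: Writhe = (positive) - (negative)
w = 5 - 2 = 3
Step 4: |w| = 3, and w is positive

3


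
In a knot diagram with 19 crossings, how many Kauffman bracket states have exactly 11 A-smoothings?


We choose which 11 of 19 crossings get A-smoothings.
C(19, 11) = 19! / (11! * 8!)
= 75582

75582


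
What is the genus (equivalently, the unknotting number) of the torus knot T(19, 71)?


For a torus knot T(p,q), both the unknotting number and genus equal (p-1)(q-1)/2.
= (19-1)(71-1)/2
= 18*70/2
= 1260/2 = 630

630


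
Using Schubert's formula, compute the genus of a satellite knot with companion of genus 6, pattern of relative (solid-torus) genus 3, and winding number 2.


Schubert: g(satellite) = g_rel(pattern) + |winding| * g(companion),
where g_rel(pattern) is the genus of the pattern relative to the solid torus.
= 3 + 2 * 6
= 3 + 12 = 15

15


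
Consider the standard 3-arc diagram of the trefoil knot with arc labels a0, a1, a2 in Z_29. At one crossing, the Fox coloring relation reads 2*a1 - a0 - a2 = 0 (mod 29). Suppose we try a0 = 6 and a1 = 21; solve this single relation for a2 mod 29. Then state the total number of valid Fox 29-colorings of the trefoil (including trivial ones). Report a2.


Step 1: Apply the given crossing relation 2*a1 - a0 - a2 = 0 (mod 29).
  a2 = 2*a1 - a0 mod 29
  a2 = 2*21 - 6 mod 29
  a2 = 42 - 6 mod 29
  a2 = 36 mod 29 = 7
Step 2: The trefoil has determinant 3.
  Number of Fox p-colorings (p prime) is p^2 if p = 3, else p.
  Since 29 does not divide 3, only trivial (constant) colorings exist.
  (So the trial a0 = 6, a1 = 21 with a0 != a1 does NOT extend to a valid coloring of the whole trefoil: the other two crossing relations require 3*(a1 - a0) = 0 (mod 29), which fails.)
  Total colorings = 29
Step 3: a2 = 7, total Fox 29-colorings = 29

7


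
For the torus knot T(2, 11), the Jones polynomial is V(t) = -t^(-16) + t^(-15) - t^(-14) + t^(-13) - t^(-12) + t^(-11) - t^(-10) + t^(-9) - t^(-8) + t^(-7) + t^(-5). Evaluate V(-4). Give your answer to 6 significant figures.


Substituting t = -4 into V(t) = -t^(-16) + t^(-15) - t^(-14) + t^(-13) - t^(-12) + t^(-11) - t^(-10) + t^(-9) - t^(-8) + t^(-7) + t^(-5):
  (-)t^(-16) = -2.32831e-10
  (+)t^(-15) = -9.31323e-10
  (-)t^(-14) = -3.72529e-09
  (+)t^(-13) = -1.49012e-08
  (-)t^(-12) = -5.96046e-08
  (+)t^(-11) = -2.38419e-07
  (-)t^(-10) = -9.53674e-07
  (+)t^(-9) = -3.8147e-06
  (-)t^(-8) = -1.52588e-05
  (+)t^(-7) = -6.10352e-05
  (+)t^(-5) = -0.000976562
Sum = (-2.32831e-10) + (-9.31323e-10) + (-3.72529e-09) + (-1.49012e-08) + (-5.96046e-08) + (-2.38419e-07) + (-9.53674e-07) + (-3.8147e-06) + (-1.52588e-05) + (-6.10352e-05) + (-0.000976562)
= -0.001057942631
Rounded to 6 significant figures: -0.00105794

-0.00105794


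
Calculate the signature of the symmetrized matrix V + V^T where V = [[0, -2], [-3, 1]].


Step 1: V + V^T = [[0, -5], [-5, 2]]
Step 2: trace = 2, det = -25
Step 3: Discriminant = 2^2 - 4*(-25) = 104
Step 4: Eigenvalues: 6.09902, -4.09902
Step 5: Signature = (# positive eigenvalues) - (# negative eigenvalues) = 0

0


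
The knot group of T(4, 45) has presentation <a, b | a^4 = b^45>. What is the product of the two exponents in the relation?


The relation is a^4 = b^45.
Product of exponents = 4 * 45
= 180

180


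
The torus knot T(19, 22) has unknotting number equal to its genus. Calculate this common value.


For a torus knot T(p,q), both the unknotting number and genus equal (p-1)(q-1)/2.
= (19-1)(22-1)/2
= 18*21/2
= 378/2 = 189

189


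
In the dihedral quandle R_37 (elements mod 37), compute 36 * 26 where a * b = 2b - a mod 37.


36 * 26 = 2*26 - 36 mod 37
= 52 - 36 mod 37
= 16 mod 37 = 16

16


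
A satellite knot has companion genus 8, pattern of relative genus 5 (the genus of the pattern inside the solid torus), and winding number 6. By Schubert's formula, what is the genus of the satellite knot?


Schubert: g(satellite) = g_rel(pattern) + |winding| * g(companion),
where g_rel(pattern) is the genus of the pattern relative to the solid torus.
= 5 + 6 * 8
= 5 + 48 = 53

53


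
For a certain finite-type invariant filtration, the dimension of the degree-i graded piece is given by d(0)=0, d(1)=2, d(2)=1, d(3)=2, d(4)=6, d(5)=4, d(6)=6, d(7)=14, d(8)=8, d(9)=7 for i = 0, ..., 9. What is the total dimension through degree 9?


Total dimension = d(0) + d(1) + ... + d(9)
= 0 + 2 + 1 + 2 + 6 + 4 + 6 + 14 + 8 + 7
= 50

50


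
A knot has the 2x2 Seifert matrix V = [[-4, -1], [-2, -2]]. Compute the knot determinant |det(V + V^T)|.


Step 1: Form V + V^T where V = [[-4, -1], [-2, -2]]
  V^T = [[-4, -2], [-1, -2]]
  V + V^T = [[-8, -3], [-3, -4]]
Step 2: det(V + V^T) = (-8)*(-4) - (-3)*(-3)
  = 32 - 9 = 23
Step 3: Knot determinant = |det(V + V^T)| = |23| = 23

23


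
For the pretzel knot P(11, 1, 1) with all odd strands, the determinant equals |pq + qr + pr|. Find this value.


Step 1: Compute pq + qr + pr.
pq = 11*1 = 11
qr = 1*1 = 1
pr = 11*1 = 11
pq + qr + pr = 11 + 1 + 11 = 23
Step 2: Take absolute value.
det(P(11,1,1)) = |23| = 23

23


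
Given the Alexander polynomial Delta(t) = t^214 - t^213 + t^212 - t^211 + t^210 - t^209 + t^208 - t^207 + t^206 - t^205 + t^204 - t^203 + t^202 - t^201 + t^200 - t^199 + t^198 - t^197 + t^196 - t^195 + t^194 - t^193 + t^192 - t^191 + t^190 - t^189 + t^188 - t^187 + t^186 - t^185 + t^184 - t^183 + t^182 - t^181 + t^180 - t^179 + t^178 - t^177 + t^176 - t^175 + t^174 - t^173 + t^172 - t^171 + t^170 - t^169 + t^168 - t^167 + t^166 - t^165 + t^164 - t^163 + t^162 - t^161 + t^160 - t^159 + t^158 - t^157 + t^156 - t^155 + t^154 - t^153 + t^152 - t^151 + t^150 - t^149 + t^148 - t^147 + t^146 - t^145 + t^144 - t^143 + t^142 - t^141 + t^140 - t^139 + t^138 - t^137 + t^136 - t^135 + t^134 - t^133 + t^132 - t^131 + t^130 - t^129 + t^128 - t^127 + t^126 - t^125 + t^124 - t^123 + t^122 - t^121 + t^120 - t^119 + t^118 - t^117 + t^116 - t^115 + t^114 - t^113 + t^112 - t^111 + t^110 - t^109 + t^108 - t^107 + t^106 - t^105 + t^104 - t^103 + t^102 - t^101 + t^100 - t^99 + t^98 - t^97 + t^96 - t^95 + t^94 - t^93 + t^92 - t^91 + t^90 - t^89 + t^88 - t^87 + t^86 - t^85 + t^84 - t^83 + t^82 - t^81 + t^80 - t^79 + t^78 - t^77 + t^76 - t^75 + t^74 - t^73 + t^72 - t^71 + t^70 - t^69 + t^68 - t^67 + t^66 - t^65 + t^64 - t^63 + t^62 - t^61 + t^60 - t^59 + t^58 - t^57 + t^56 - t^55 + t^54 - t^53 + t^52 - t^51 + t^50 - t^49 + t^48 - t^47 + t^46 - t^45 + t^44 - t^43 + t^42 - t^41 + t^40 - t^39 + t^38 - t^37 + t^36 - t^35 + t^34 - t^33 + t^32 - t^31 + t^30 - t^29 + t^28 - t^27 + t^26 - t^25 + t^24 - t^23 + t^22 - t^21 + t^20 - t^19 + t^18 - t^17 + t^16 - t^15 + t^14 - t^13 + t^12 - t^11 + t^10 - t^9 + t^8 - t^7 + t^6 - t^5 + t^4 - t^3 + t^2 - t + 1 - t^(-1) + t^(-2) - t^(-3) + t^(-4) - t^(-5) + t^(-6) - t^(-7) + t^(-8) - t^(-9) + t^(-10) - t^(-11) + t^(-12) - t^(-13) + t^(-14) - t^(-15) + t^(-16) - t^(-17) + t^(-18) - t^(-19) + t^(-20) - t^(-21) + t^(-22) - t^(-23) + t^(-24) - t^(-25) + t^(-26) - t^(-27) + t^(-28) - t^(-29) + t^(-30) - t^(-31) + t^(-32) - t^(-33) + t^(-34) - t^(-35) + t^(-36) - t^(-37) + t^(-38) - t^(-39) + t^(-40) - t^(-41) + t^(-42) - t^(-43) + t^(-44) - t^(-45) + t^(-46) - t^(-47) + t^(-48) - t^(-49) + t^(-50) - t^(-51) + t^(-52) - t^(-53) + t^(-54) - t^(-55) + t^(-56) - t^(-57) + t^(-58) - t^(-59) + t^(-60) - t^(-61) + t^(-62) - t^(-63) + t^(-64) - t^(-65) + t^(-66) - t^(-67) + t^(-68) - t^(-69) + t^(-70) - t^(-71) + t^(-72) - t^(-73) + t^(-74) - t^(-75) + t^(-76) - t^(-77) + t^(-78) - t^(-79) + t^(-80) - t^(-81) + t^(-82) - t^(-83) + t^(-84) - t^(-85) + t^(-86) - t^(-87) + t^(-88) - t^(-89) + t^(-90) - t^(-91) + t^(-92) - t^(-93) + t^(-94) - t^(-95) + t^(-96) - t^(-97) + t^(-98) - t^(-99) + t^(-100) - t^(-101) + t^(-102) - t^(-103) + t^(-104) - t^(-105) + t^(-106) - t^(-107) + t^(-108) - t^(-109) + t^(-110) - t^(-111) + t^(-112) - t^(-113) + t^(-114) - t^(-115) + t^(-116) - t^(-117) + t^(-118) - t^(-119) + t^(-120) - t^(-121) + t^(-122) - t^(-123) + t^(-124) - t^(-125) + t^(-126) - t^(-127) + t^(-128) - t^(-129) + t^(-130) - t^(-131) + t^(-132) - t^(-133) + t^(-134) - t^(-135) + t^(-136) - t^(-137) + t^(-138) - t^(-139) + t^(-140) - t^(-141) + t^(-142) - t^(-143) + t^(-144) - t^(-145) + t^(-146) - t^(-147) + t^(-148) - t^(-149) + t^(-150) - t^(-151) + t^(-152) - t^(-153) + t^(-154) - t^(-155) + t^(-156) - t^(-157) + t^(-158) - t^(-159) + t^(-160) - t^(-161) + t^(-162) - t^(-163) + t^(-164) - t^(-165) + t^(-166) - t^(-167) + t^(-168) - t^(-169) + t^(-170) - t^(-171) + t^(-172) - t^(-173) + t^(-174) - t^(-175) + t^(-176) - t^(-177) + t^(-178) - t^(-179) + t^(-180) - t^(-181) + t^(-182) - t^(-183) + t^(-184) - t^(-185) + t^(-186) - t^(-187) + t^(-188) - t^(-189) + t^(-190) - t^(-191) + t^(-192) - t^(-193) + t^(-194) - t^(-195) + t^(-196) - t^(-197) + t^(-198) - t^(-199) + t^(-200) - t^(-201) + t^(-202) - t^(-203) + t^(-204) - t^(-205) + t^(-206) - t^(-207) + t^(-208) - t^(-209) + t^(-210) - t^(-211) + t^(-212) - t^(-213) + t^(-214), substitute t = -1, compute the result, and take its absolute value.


Step 1: The polynomial has 429 terms with alternating signs, exponents from 214 down to -214.
Step 2: Substitute t = -1. The i-th term has coefficient (-1)^i and exponent (m-i),
  so its value is (-1)^i * (-1)^(m-i) = (-1)^m = 1 for every i.
Step 3: All 429 terms equal 1, so Delta(-1) = 429 * (1) = 429
Step 4: |Delta(-1)| = 429

429


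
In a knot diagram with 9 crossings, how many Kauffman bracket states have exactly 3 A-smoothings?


We choose which 3 of 9 crossings get A-smoothings.
C(9, 3) = 9! / (3! * 6!)
= 84

84


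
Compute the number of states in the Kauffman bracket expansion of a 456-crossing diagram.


Each crossing contributes 2 choices (A-smoothing or B-smoothing).
Total states = 2^456 = 186070713419675363980626894819329160794532188335953423432061490990243657757029868371504908982723472783555205531204141550984858016925351936

186070713419675363980626894819329160794532188335953423432061490990243657757029868371504908982723472783555205531204141550984858016925351936


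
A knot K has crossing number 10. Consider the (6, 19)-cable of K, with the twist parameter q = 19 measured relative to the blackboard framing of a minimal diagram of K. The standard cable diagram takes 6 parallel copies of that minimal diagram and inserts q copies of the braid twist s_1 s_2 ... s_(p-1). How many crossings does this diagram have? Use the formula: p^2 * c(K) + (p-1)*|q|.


Step 1: Each of the c(K) crossings of the companion diagram becomes p*p = p^2 crossings among the p parallel strands, and each of the |q| twists s_1 s_2 ... s_(p-1) adds (p-1) crossings.
  Crossings = p^2 * c(K) + (p-1)*|q|
Step 2: = 6^2 * 10 + (6-1)*19
Step 3: = 36*10 + 5*19
Step 4: = 360 + 95 = 455

455


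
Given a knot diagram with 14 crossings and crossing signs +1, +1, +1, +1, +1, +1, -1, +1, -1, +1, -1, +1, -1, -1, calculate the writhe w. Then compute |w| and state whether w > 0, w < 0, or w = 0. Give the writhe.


Step 1: Count positive crossings (+1).
Positive crossings: 9
Step 2: Count negative crossings (-1).
Negative crossings: 5
Step 3: Writhe = (positive) - (negative)
w = 9 - 5 = 4
Step 4: |w| = 4, and w is positive

4


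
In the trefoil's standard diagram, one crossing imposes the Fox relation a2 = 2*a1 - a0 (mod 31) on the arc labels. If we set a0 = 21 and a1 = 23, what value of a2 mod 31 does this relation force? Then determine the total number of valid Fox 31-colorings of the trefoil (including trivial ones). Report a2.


Step 1: Apply the given crossing relation 2*a1 - a0 - a2 = 0 (mod 31).
  a2 = 2*a1 - a0 mod 31
  a2 = 2*23 - 21 mod 31
  a2 = 46 - 21 mod 31
  a2 = 25 mod 31 = 25
Step 2: The trefoil has determinant 3.
  Number of Fox p-colorings (p prime) is p^2 if p = 3, else p.
  Since 31 does not divide 3, only trivial (constant) colorings exist.
  (So the trial a0 = 21, a1 = 23 with a0 != a1 does NOT extend to a valid coloring of the whole trefoil: the other two crossing relations require 3*(a1 - a0) = 0 (mod 31), which fails.)
  Total colorings = 31
Step 3: a2 = 25, total Fox 31-colorings = 31

25


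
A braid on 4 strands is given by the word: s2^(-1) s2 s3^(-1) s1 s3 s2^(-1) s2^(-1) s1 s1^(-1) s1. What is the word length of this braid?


The word length counts the number of generators (including inverses).
Listing each generator: s2^(-1), s2, s3^(-1), s1, s3, s2^(-1), s2^(-1), s1, s1^(-1), s1
There are 10 generators in this braid word.

10


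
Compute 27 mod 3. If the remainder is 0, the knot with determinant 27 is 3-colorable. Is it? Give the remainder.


Step 1: A knot is p-colorable if and only if p divides its determinant.
Step 2: Compute 27 mod 3.
27 = 9 * 3 + 0
Step 3: 27 mod 3 = 0
Step 4: The knot is 3-colorable: yes

0


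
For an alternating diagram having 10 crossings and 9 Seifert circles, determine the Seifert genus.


For alternating knots, g = (c - s + 1)/2.
= (10 - 9 + 1)/2
= 2/2 = 1

1


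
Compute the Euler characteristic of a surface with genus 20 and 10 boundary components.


chi = 2 - 2g - b
= 2 - 2*20 - 10
= 2 - 40 - 10 = -48

-48


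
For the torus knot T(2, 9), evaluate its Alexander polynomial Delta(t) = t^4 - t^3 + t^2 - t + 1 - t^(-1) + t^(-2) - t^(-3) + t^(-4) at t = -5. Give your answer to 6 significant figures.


Substituting t = -5 into Delta(t) = t^4 - t^3 + t^2 - t + 1 - t^(-1) + t^(-2) - t^(-3) + t^(-4):
Term values: (625) + (125) + (25) + (5) + (1) + (0.2) + (0.04) + (0.008) + (0.0016)
Sum = 781.2496
Rounded to 6 significant figures: 781.25

781.25


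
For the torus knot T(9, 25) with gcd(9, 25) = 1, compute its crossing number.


For a torus knot T(p, q) with gcd(p,q)=1,
the crossing number is min(p*(q-1), q*(p-1)).
p*(q-1) = 9*24 = 216
q*(p-1) = 25*8 = 200
min(216, 200) = 200

200


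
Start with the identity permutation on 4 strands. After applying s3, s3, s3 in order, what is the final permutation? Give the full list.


Starting with identity [1, 2, 3, 4].
Apply generators in sequence:
  After s3: [1, 2, 4, 3]
  After s3: [1, 2, 3, 4]
  After s3: [1, 2, 4, 3]
Final permutation: [1, 2, 4, 3]

[1, 2, 4, 3]


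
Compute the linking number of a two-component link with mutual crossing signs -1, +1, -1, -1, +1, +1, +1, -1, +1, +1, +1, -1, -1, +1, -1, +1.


Step 1: Count positive crossings: 9
Step 2: Count negative crossings: 7
Step 3: Sum of signs = 9 - 7 = 2
Step 4: Linking number = sum/2 = 2/2 = 1

1


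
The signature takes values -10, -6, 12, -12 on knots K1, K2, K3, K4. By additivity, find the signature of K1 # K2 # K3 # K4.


The signature is additive under connected sum.
signature(K1 # K2 # K3 # K4) = (-10) + (-6) + (12) + (-12)
= -16

-16


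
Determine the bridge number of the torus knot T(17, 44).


The bridge number of T(p,q) is min(p,q).
min(17, 44) = 17

17


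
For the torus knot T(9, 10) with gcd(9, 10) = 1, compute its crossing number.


For a torus knot T(p, q) with gcd(p,q)=1,
the crossing number is min(p*(q-1), q*(p-1)).
p*(q-1) = 9*9 = 81
q*(p-1) = 10*8 = 80
min(81, 80) = 80

80


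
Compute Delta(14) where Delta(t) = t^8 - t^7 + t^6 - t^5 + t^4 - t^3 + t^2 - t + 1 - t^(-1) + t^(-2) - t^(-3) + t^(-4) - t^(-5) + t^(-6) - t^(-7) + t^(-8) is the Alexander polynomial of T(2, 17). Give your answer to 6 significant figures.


Substituting t = 14 into Delta(t) = t^8 - t^7 + t^6 - t^5 + t^4 - t^3 + t^2 - t + 1 - t^(-1) + t^(-2) - t^(-3) + t^(-4) - t^(-5) + t^(-6) - t^(-7) + t^(-8):
Term values: (1475789056) + (-105413504) + (7529536) + (-537824) + (38416) + (-2744) + (196) + (-14) + (1) + (-0.0714286) + (0.00510204) + (-0.000364431) + (2.60308e-05) + (-1.85934e-06) + (1.3281e-07) + (-9.48645e-09) + (6.77604e-10)
Sum = 1377403119
Rounded to 6 significant figures: 1.3774e+09

1.3774e+09


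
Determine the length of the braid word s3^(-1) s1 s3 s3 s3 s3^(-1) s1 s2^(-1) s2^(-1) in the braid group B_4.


The word length counts the number of generators (including inverses).
Listing each generator: s3^(-1), s1, s3, s3, s3, s3^(-1), s1, s2^(-1), s2^(-1)
There are 9 generators in this braid word.

9


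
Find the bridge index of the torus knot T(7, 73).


The bridge number of T(p,q) is min(p,q).
min(7, 73) = 7

7


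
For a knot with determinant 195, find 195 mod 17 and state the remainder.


Step 1: A knot is p-colorable if and only if p divides its determinant.
Step 2: Compute 195 mod 17.
195 = 11 * 17 + 8
Step 3: 195 mod 17 = 8
Step 4: The knot is 17-colorable: no

8


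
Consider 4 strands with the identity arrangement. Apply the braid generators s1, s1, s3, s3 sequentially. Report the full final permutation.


Starting with identity [1, 2, 3, 4].
Apply generators in sequence:
  After s1: [2, 1, 3, 4]
  After s1: [1, 2, 3, 4]
  After s3: [1, 2, 4, 3]
  After s3: [1, 2, 3, 4]
Final permutation: [1, 2, 3, 4]

[1, 2, 3, 4]


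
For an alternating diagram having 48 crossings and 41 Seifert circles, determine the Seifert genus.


For alternating knots, g = (c - s + 1)/2.
= (48 - 41 + 1)/2
= 8/2 = 4

4


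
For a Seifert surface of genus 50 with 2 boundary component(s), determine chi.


chi = 2 - 2g - b
= 2 - 2*50 - 2
= 2 - 100 - 2 = -100

-100


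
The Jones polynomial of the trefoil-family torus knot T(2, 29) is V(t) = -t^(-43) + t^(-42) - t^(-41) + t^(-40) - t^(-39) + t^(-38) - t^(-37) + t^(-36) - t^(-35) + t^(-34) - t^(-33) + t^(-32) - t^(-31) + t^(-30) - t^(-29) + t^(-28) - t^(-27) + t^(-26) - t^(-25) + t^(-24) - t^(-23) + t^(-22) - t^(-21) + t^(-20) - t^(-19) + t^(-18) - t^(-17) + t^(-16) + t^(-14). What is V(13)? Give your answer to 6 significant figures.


Substituting t = 13 into V(t) = -t^(-43) + t^(-42) - t^(-41) + t^(-40) - t^(-39) + t^(-38) - t^(-37) + t^(-36) - t^(-35) + t^(-34) - t^(-33) + t^(-32) - t^(-31) + t^(-30) - t^(-29) + t^(-28) - t^(-27) + t^(-26) - t^(-25) + t^(-24) - t^(-23) + t^(-22) - t^(-21) + t^(-20) - t^(-19) + t^(-18) - t^(-17) + t^(-16) + t^(-14):
  (-)t^(-43) = -1.26019e-48
  (+)t^(-42) = 1.63825e-47
  (-)t^(-41) = -2.12972e-46
  (+)t^(-40) = 2.76864e-45
  (-)t^(-39) = -3.59923e-44
  (+)t^(-38) = 4.679e-43
  (-)t^(-37) = -6.08269e-42
  (+)t^(-36) = 7.9075e-41
  (-)t^(-35) = -1.02798e-39
  (+)t^(-34) = 1.33637e-38
  (-)t^(-33) = -1.73728e-37
  (+)t^(-32) = 2.25846e-36
  (-)t^(-31) = -2.936e-35
  (+)t^(-30) = 3.8168e-34
  (-)t^(-29) = -4.96184e-33
  (+)t^(-28) = 6.45039e-32
  (-)t^(-27) = -8.38551e-31
  (+)t^(-26) = 1.09012e-29
  (-)t^(-25) = -1.41715e-28
  (+)t^(-24) = 1.8423e-27
  (-)t^(-23) = -2.39499e-26
  (+)t^(-22) = 3.11348e-25
  (-)t^(-21) = -4.04753e-24
  (+)t^(-20) = 5.26178e-23
  (-)t^(-19) = -6.84032e-22
  (+)t^(-18) = 8.89241e-21
  (-)t^(-17) = -1.15601e-19
  (+)t^(-16) = 1.50282e-18
  (+)t^(-14) = 2.53976e-16
Sum = (-1.26019e-48) + (1.63825e-47) + (-2.12972e-46) + (2.76864e-45) + (-3.59923e-44) + (4.679e-43) + (-6.08269e-42) + (7.9075e-41) + (-1.02798e-39) + (1.33637e-38) + (-1.73728e-37) + (2.25846e-36) + (-2.936e-35) + (3.8168e-34) + (-4.96184e-33) + (6.45039e-32) + (-8.38551e-31) + (1.09012e-29) + (-1.41715e-28) + (1.8423e-27) + (-2.39499e-26) + (3.11348e-25) + (-4.04753e-24) + (5.26178e-23) + (-6.84032e-22) + (8.89241e-21) + (-1.15601e-19) + (1.50282e-18) + (2.53976e-16)
= 2.553717011e-16
Rounded to 6 significant figures: 2.55372e-16

2.55372e-16


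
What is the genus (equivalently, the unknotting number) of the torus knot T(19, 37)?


For a torus knot T(p,q), both the unknotting number and genus equal (p-1)(q-1)/2.
= (19-1)(37-1)/2
= 18*36/2
= 648/2 = 324

324


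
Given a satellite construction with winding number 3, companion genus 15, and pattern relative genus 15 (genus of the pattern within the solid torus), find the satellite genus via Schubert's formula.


Schubert: g(satellite) = g_rel(pattern) + |winding| * g(companion),
where g_rel(pattern) is the genus of the pattern relative to the solid torus.
= 15 + 3 * 15
= 15 + 45 = 60

60


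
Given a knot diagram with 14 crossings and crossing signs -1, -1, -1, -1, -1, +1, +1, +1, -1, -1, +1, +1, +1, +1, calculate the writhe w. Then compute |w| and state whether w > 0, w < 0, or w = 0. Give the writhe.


Step 1: Count positive crossings (+1).
Positive crossings: 7
Step 2: Count negative crossings (-1).
Negative crossings: 7
Step 3: Writhe = (positive) - (negative)
w = 7 - 7 = 0
Step 4: |w| = 0, and w is zero

0


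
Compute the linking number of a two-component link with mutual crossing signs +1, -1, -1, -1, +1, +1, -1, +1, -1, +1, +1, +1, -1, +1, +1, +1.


Step 1: Count positive crossings: 10
Step 2: Count negative crossings: 6
Step 3: Sum of signs = 10 - 6 = 4
Step 4: Linking number = sum/2 = 4/2 = 2

2


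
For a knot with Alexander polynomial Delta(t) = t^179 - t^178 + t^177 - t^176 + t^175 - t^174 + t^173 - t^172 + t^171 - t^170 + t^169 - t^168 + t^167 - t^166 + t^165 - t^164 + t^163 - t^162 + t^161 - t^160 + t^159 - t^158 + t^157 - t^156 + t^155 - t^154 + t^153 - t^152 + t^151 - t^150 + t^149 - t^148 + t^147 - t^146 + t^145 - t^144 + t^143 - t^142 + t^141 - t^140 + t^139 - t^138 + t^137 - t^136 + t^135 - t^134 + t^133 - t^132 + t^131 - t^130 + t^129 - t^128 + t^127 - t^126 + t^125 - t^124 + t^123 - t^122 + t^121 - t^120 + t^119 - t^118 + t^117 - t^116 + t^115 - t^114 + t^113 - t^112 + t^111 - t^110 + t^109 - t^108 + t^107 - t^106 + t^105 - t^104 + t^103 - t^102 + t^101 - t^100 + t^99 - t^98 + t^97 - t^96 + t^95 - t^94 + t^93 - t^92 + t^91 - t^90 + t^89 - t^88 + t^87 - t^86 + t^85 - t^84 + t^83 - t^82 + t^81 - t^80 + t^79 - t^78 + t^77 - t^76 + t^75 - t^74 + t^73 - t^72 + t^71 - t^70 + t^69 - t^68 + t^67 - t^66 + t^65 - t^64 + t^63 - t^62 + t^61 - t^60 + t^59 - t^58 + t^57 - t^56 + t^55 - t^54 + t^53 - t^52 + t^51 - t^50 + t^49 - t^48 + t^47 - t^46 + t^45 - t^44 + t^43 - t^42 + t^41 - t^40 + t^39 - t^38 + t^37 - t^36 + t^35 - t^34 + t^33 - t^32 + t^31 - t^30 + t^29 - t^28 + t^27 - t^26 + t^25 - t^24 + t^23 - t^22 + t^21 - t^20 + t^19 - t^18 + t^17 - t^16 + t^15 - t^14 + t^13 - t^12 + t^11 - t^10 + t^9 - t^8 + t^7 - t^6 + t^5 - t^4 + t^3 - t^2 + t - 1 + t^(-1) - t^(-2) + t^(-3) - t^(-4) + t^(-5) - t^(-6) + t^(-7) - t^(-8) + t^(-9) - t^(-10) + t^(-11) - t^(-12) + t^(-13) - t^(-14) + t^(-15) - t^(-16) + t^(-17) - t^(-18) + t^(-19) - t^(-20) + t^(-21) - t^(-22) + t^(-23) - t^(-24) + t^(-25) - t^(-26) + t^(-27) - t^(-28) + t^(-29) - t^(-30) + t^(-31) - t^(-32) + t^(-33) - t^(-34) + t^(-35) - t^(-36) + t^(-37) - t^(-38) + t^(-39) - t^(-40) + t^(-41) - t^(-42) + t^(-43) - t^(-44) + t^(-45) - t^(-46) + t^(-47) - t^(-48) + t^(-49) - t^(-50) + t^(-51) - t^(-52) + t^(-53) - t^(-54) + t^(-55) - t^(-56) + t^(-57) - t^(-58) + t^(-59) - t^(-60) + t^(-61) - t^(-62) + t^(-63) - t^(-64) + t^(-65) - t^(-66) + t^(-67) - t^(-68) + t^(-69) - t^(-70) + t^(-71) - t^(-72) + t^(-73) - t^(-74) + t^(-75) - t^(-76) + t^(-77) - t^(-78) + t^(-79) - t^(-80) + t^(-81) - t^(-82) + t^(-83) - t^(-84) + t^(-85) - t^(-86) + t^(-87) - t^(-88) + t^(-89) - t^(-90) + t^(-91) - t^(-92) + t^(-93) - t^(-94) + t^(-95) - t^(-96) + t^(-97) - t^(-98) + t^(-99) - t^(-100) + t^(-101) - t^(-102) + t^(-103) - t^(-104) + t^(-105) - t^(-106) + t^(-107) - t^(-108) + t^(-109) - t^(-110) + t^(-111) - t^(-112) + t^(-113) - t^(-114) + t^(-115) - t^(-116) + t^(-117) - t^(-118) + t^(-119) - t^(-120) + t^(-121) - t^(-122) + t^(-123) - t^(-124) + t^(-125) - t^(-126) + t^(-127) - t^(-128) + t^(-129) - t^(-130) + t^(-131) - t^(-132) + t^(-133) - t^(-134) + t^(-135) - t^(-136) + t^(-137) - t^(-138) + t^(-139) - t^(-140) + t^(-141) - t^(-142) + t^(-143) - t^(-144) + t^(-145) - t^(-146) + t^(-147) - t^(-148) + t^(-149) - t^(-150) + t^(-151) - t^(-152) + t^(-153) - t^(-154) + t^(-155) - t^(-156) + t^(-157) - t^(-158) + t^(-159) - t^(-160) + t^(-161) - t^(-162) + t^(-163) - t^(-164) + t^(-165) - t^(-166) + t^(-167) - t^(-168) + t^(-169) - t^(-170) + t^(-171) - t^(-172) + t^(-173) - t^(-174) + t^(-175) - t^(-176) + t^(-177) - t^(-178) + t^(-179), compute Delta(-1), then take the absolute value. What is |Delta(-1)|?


Step 1: The polynomial has 359 terms with alternating signs, exponents from 179 down to -179.
Step 2: Substitute t = -1. The i-th term has coefficient (-1)^i and exponent (m-i),
  so its value is (-1)^i * (-1)^(m-i) = (-1)^m = -1 for every i.
Step 3: All 359 terms equal -1, so Delta(-1) = 359 * (-1) = -359
Step 4: |Delta(-1)| = 359

359


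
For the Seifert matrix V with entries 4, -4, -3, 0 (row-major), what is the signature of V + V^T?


Step 1: V + V^T = [[8, -7], [-7, 0]]
Step 2: trace = 8, det = -49
Step 3: Discriminant = 8^2 - 4*(-49) = 260
Step 4: Eigenvalues: 12.0623, -4.06226
Step 5: Signature = (# positive eigenvalues) - (# negative eigenvalues) = 0

0


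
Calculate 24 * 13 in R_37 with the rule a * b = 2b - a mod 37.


24 * 13 = 2*13 - 24 mod 37
= 26 - 24 mod 37
= 2 mod 37 = 2

2


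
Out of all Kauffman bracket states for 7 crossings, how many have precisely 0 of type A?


We choose which 0 of 7 crossings get A-smoothings.
C(7, 0) = 7! / (0! * 7!)
= 1

1


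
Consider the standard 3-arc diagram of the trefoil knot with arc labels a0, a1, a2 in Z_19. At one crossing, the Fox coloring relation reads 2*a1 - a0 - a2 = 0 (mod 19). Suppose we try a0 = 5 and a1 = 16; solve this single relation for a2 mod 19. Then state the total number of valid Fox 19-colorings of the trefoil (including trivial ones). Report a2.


Step 1: Apply the given crossing relation 2*a1 - a0 - a2 = 0 (mod 19).
  a2 = 2*a1 - a0 mod 19
  a2 = 2*16 - 5 mod 19
  a2 = 32 - 5 mod 19
  a2 = 27 mod 19 = 8
Step 2: The trefoil has determinant 3.
  Number of Fox p-colorings (p prime) is p^2 if p = 3, else p.
  Since 19 does not divide 3, only trivial (constant) colorings exist.
  (So the trial a0 = 5, a1 = 16 with a0 != a1 does NOT extend to a valid coloring of the whole trefoil: the other two crossing relations require 3*(a1 - a0) = 0 (mod 19), which fails.)
  Total colorings = 19
Step 3: a2 = 8, total Fox 19-colorings = 19

8


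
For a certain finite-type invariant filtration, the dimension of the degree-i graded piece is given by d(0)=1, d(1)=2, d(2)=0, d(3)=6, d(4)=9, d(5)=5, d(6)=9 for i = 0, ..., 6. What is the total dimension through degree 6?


Total dimension = d(0) + d(1) + ... + d(6)
= 1 + 2 + 0 + 6 + 9 + 5 + 9
= 32

32


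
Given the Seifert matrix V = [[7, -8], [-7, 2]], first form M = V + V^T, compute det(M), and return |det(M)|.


Step 1: Form V + V^T where V = [[7, -8], [-7, 2]]
  V^T = [[7, -7], [-8, 2]]
  V + V^T = [[14, -15], [-15, 4]]
Step 2: det(V + V^T) = 14*4 - (-15)*(-15)
  = 56 - 225 = -169
Step 3: Knot determinant = |det(V + V^T)| = |-169| = 169

169


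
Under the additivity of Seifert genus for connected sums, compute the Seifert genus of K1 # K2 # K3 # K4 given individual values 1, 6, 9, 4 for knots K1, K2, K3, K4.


The Seifert genus is additive under connected sum.
Seifert genus(K1 # K2 # K3 # K4) = (1) + (6) + (9) + (4)
= 20

20


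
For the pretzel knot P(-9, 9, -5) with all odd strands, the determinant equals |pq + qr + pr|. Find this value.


Step 1: Compute pq + qr + pr.
pq = (-9)*9 = -81
qr = 9*(-5) = -45
pr = (-9)*(-5) = 45
pq + qr + pr = -81 + (-45) + 45 = -81
Step 2: Take absolute value.
det(P(-9,9,-5)) = |-81| = 81

81


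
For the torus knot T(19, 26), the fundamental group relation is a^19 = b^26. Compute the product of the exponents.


The relation is a^19 = b^26.
Product of exponents = 19 * 26
= 494

494


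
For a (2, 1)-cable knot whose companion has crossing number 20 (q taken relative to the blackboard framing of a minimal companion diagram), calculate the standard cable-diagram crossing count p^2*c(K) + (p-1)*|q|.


Step 1: Each of the c(K) crossings of the companion diagram becomes p*p = p^2 crossings among the p parallel strands, and each of the |q| twists s_1 s_2 ... s_(p-1) adds (p-1) crossings.
  Crossings = p^2 * c(K) + (p-1)*|q|
Step 2: = 2^2 * 20 + (2-1)*1
Step 3: = 4*20 + 1*1
Step 4: = 80 + 1 = 81

81


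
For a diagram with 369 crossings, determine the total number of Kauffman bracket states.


Each crossing contributes 2 choices (A-smoothing or B-smoothing).
Total states = 2^369 = 1202453802380202612679414065556140558016349465041059773802132977424491020858679523053413887173001575952350707712

1202453802380202612679414065556140558016349465041059773802132977424491020858679523053413887173001575952350707712


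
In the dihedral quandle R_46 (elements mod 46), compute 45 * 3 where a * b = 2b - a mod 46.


45 * 3 = 2*3 - 45 mod 46
= 6 - 45 mod 46
= -39 mod 46 = 7

7


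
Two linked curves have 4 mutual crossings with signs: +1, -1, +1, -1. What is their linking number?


Step 1: Count positive crossings: 2
Step 2: Count negative crossings: 2
Step 3: Sum of signs = 2 - 2 = 0
Step 4: Linking number = sum/2 = 0/2 = 0

0


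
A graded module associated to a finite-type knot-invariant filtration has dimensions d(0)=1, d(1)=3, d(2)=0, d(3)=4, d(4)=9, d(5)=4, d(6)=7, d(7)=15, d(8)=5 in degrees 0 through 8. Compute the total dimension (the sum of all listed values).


Total dimension = d(0) + d(1) + ... + d(8)
= 1 + 3 + 0 + 4 + 9 + 4 + 7 + 15 + 5
= 48

48


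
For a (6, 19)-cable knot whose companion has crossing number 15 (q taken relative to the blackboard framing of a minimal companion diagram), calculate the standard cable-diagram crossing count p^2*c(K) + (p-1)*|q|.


Step 1: Each of the c(K) crossings of the companion diagram becomes p*p = p^2 crossings among the p parallel strands, and each of the |q| twists s_1 s_2 ... s_(p-1) adds (p-1) crossings.
  Crossings = p^2 * c(K) + (p-1)*|q|
Step 2: = 6^2 * 15 + (6-1)*19
Step 3: = 36*15 + 5*19
Step 4: = 540 + 95 = 635

635


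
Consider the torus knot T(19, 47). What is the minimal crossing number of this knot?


For a torus knot T(p, q) with gcd(p,q)=1,
the crossing number is min(p*(q-1), q*(p-1)).
p*(q-1) = 19*46 = 874
q*(p-1) = 47*18 = 846
min(874, 846) = 846

846


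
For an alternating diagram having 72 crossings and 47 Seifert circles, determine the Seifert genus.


For alternating knots, g = (c - s + 1)/2.
= (72 - 47 + 1)/2
= 26/2 = 13

13


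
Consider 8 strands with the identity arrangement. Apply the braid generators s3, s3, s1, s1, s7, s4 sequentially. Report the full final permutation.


Starting with identity [1, 2, 3, 4, 5, 6, 7, 8].
Apply generators in sequence:
  After s3: [1, 2, 4, 3, 5, 6, 7, 8]
  After s3: [1, 2, 3, 4, 5, 6, 7, 8]
  After s1: [2, 1, 3, 4, 5, 6, 7, 8]
  After s1: [1, 2, 3, 4, 5, 6, 7, 8]
  After s7: [1, 2, 3, 4, 5, 6, 8, 7]
  After s4: [1, 2, 3, 5, 4, 6, 8, 7]
Final permutation: [1, 2, 3, 5, 4, 6, 8, 7]

[1, 2, 3, 5, 4, 6, 8, 7]


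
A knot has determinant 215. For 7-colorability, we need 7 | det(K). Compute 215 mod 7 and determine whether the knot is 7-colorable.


Step 1: A knot is p-colorable if and only if p divides its determinant.
Step 2: Compute 215 mod 7.
215 = 30 * 7 + 5
Step 3: 215 mod 7 = 5
Step 4: The knot is 7-colorable: no

5


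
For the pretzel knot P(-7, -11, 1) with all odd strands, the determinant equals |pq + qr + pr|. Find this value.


Step 1: Compute pq + qr + pr.
pq = (-7)*(-11) = 77
qr = (-11)*1 = -11
pr = (-7)*1 = -7
pq + qr + pr = 77 + (-11) + (-7) = 59
Step 2: Take absolute value.
det(P(-7,-11,1)) = |59| = 59

59


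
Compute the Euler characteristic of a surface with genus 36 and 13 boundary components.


chi = 2 - 2g - b
= 2 - 2*36 - 13
= 2 - 72 - 13 = -83

-83


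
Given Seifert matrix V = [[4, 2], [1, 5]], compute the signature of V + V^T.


Step 1: V + V^T = [[8, 3], [3, 10]]
Step 2: trace = 18, det = 71
Step 3: Discriminant = 18^2 - 4*71 = 40
Step 4: Eigenvalues: 12.1623, 5.83772
Step 5: Signature = (# positive eigenvalues) - (# negative eigenvalues) = 2

2


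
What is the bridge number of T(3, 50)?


The bridge number of T(p,q) is min(p,q).
min(3, 50) = 3

3


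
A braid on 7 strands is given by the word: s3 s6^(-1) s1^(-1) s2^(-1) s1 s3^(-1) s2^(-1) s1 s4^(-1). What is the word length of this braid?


The word length counts the number of generators (including inverses).
Listing each generator: s3, s6^(-1), s1^(-1), s2^(-1), s1, s3^(-1), s2^(-1), s1, s4^(-1)
There are 9 generators in this braid word.

9


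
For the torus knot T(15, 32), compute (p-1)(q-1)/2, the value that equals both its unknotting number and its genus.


For a torus knot T(p,q), both the unknotting number and genus equal (p-1)(q-1)/2.
= (15-1)(32-1)/2
= 14*31/2
= 434/2 = 217

217


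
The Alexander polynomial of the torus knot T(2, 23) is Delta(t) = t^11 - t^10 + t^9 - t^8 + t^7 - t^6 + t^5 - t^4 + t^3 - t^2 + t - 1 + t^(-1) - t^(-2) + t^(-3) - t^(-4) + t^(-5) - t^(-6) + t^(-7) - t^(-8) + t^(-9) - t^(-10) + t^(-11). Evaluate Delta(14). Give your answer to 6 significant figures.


Substituting t = 14 into Delta(t) = t^11 - t^10 + t^9 - t^8 + t^7 - t^6 + t^5 - t^4 + t^3 - t^2 + t - 1 + t^(-1) - t^(-2) + t^(-3) - t^(-4) + t^(-5) - t^(-6) + t^(-7) - t^(-8) + t^(-9) - t^(-10) + t^(-11):
Term values: (4049565169664) + (-289254654976) + (20661046784) + (-1475789056) + (105413504) + (-7529536) + (537824) + (-38416) + (2744) + (-196) + (14) + (-1) + (0.0714286) + (-0.00510204) + (0.000364431) + (-2.60308e-05) + (1.85934e-06) + (-1.3281e-07) + (9.48645e-09) + (-6.77604e-10) + (4.84003e-11) + (-3.45716e-12) + (2.4694e-13)
Sum = 3.779594158e+12
Rounded to 6 significant figures: 3.77959e+12

3.77959e+12


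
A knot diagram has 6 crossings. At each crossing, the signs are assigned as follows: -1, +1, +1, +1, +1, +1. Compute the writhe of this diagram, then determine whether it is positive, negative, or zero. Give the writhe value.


Step 1: Count positive crossings (+1).
Positive crossings: 5
Step 2: Count negative crossings (-1).
Negative crossings: 1
Step 3: Writhe = (positive) - (negative)
w = 5 - 1 = 4
Step 4: |w| = 4, and w is positive

4


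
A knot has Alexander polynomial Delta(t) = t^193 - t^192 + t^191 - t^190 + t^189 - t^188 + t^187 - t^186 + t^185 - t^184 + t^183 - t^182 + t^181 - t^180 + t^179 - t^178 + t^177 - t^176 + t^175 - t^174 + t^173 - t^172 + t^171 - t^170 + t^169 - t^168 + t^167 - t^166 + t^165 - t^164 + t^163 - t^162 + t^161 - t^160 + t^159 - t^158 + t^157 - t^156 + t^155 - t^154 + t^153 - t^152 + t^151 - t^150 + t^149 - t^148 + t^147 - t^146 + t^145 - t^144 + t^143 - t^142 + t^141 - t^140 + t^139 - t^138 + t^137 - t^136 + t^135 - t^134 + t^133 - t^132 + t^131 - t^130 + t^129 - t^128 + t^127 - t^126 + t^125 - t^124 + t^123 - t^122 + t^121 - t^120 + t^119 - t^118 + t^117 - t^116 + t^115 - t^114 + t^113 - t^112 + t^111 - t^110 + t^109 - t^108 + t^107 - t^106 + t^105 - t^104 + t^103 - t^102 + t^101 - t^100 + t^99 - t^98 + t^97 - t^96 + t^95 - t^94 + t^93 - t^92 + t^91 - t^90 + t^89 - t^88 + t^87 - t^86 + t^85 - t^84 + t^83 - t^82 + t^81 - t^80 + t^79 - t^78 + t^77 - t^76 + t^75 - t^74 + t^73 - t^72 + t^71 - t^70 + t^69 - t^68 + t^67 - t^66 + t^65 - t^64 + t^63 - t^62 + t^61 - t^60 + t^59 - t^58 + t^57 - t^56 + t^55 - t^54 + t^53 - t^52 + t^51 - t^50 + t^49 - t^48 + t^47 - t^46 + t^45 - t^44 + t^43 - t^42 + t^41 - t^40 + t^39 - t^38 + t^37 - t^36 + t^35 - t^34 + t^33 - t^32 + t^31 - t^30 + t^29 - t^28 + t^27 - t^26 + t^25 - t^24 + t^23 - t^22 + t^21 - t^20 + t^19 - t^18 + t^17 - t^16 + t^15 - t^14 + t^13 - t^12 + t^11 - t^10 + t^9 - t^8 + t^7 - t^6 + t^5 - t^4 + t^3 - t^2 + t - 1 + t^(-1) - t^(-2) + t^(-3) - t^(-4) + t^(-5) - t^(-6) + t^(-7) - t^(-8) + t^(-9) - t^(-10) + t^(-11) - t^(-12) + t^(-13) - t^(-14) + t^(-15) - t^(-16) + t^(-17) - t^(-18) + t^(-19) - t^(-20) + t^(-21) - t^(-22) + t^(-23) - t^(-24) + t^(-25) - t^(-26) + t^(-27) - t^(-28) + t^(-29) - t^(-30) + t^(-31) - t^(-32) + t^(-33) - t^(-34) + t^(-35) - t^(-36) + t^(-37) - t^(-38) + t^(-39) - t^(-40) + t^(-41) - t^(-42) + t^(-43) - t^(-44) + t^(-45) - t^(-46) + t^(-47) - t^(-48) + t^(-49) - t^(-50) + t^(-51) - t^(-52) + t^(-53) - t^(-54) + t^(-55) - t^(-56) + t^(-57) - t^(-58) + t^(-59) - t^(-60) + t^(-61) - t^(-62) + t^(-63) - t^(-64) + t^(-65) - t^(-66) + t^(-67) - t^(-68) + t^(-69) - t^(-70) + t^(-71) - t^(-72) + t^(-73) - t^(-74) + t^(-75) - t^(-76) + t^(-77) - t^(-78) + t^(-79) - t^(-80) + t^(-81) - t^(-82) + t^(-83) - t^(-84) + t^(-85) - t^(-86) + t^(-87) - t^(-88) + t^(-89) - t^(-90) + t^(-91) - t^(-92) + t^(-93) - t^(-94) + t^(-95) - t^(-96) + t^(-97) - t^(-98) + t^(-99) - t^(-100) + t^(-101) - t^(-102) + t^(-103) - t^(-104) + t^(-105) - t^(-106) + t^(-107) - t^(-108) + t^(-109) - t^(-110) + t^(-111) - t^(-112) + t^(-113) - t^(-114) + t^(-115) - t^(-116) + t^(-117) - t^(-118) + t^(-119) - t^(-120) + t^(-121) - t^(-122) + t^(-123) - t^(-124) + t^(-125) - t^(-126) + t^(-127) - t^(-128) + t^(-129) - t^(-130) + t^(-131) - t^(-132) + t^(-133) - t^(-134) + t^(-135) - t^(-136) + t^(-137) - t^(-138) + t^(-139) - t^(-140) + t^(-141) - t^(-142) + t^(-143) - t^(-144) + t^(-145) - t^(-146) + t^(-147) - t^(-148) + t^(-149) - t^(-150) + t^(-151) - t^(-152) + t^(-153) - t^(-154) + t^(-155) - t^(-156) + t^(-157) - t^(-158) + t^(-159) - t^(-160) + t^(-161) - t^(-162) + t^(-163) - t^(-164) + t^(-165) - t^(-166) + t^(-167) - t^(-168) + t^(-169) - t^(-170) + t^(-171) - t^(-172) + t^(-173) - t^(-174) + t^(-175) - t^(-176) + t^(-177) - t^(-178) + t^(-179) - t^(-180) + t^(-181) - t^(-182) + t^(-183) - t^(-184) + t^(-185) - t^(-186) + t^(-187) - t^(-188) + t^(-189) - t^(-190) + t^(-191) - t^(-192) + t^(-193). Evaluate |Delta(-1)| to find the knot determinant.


Step 1: The polynomial has 387 terms with alternating signs, exponents from 193 down to -193.
Step 2: Substitute t = -1. The i-th term has coefficient (-1)^i and exponent (m-i),
  so its value is (-1)^i * (-1)^(m-i) = (-1)^m = -1 for every i.
Step 3: All 387 terms equal -1, so Delta(-1) = 387 * (-1) = -387
Step 4: |Delta(-1)| = 387

387
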